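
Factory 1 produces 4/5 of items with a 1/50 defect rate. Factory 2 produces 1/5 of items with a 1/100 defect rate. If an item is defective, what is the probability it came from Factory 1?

Using Bayes' theorem:
P(F1) = 4/5, P(D|F1) = 1/50
P(F2) = 1/5, P(D|F2) = 1/100
P(D) = P(D|F1)P(F1) + P(D|F2)P(F2)
     = \frac{9}{500}
P(F1|D) = P(D|F1)P(F1) / P(D)
= \frac{8}{9}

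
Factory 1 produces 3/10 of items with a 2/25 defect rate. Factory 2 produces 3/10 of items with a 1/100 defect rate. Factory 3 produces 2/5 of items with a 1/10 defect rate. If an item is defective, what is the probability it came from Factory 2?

Using Bayes' theorem:
P(F1) = 3/10, P(D|F1) = 2/25
P(F2) = 3/10, P(D|F2) = 1/100
P(F3) = 2/5, P(D|F3) = 1/10
P(D) = P(D|F1)P(F1) + P(D|F2)P(F2) + P(D|F3)P(F3)
     = \frac{67}{1000}
P(F2|D) = P(D|F2)P(F2) / P(D)
= \frac{3}{67}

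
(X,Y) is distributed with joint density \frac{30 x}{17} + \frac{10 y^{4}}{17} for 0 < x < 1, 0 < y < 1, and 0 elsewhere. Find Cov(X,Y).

E[XY] = ∫∫ xy × f(x,y) dx dy = \frac{35}{102}
E[X] = \frac{11}{17}
E[Y] = \frac{55}{102}
Cov(X,Y) = E[XY] - E[X]E[Y] = - \frac{5}{867}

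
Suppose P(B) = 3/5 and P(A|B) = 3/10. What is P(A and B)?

By definition, P(A|B) = P(A ∩ B) / P(B)
So P(A ∩ B) = P(A|B) × P(B)
= 3/10 × 3/5
= 9/50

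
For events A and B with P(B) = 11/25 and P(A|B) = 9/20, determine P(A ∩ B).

By definition, P(A|B) = P(A ∩ B) / P(B)
So P(A ∩ B) = P(A|B) × P(B)
= 9/20 × 11/25
= 99/500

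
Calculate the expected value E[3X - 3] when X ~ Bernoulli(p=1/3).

For X ~ Bernoulli(p=1/3):
E[X] = \frac{1}{3}
E[3X - 3] = 3 × E[X] - 3 = -2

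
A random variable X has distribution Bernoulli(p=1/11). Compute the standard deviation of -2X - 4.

For X ~ Bernoulli(p=1/11):
Var(X) = \frac{10}{121}
SD(X) = √(Var(X)) = √(\frac{10}{121}) = \frac{\sqrt{10}}{11}
SD(-2X - 4) = |-2| × SD(X) = 2 × \frac{\sqrt{10}}{11} = \frac{2 \sqrt{10}}{11}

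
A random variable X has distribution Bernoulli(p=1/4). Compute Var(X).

For X ~ Bernoulli(p=1/4):
Var(X) = \frac{3}{16}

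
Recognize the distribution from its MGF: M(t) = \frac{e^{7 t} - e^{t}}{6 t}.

The MGF M(t) = \frac{e^{7 t} - e^{t}}{6 t} is the standard form for the Uniform distribution.
Comparing with the known MGF formula identifies: Uniform(1, 7)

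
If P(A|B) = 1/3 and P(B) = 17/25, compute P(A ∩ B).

By definition, P(A|B) = P(A ∩ B) / P(B)
So P(A ∩ B) = P(A|B) × P(B)
= 1/3 × 17/25
= 17/75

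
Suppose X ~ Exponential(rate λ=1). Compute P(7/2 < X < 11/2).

P(7/2 < X < 11/2) = ∫_{7/2}^{11/2} f(x) dx
where f(x) = e^{- x}
= - \frac{1 - e^{2}}{e^{\frac{11}{2}}}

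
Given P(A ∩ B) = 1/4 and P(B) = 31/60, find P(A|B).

P(A|B) = P(A ∩ B) / P(B)
= (1/4) / (31/60)
= 15/31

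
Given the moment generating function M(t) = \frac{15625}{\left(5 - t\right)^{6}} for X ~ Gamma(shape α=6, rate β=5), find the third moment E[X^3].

To find E[X^3], compute M^(3)(0):
M^(1)(t) = \frac{93750}{\left(5 - t\right)^{7}}
M^(2)(t) = \frac{656250}{\left(5 - t\right)^{8}}
M^(3)(t) = \frac{5250000}{\left(5 - t\right)^{9}}
M^(3)(0) = \frac{336}{125}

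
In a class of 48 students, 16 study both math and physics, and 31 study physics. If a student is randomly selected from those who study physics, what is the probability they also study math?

P(A ∩ B) = 16/48 = 1/3
P(B) = 31/48
P(A|B) = P(A ∩ B) / P(B) = (1/3) / (31/48) = 16/31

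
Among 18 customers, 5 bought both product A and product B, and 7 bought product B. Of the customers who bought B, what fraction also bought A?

P(A ∩ B) = 5/18
P(B) = 7/18
P(A|B) = P(A ∩ B) / P(B) = (5/18) / (7/18) = 5/7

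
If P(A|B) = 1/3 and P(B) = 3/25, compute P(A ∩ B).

By definition, P(A|B) = P(A ∩ B) / P(B)
So P(A ∩ B) = P(A|B) × P(B)
= 1/3 × 3/25
= 1/25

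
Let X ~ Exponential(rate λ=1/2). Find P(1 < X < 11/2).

P(1 < X < 11/2) = ∫_{1}^{11/2} f(x) dx
where f(x) = \frac{e^{- \frac{x}{2}}}{2}
= - \frac{1}{e^{\frac{11}{4}}} + e^{- \frac{1}{2}}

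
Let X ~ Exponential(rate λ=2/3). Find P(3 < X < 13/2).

P(3 < X < 13/2) = ∫_{3}^{13/2} f(x) dx
where f(x) = \frac{2 e^{- \frac{2 x}{3}}}{3}
= - \frac{1}{e^{\frac{13}{3}}} + e^{-2}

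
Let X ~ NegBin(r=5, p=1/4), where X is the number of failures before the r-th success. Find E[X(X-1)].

E[X(X-1)] = E[X² - X] = E[X²] - E[X]
E[X] = 15
E[X²] = Var(X) + (E[X])² = 60 + (15)² = 285
E[X(X-1)] = 285 - 15 = 270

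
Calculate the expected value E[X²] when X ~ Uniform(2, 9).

Using the identity E[X²] = Var(X) + (E[X])²:
E[X] = \frac{11}{2}
Var(X) = \frac{49}{12}
E[X²] = \frac{49}{12} + (\frac{11}{2})²
= \frac{103}{3}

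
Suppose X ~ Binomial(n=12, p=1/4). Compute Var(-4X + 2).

For X ~ Binomial(n=12, p=1/4):
Var(X) = \frac{9}{4}
Var(-4X + 2) = (-4)² × Var(X) = 16 × \frac{9}{4} = 36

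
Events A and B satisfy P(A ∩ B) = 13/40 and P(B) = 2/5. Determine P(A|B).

P(A|B) = P(A ∩ B) / P(B)
= (13/40) / (2/5)
= 13/16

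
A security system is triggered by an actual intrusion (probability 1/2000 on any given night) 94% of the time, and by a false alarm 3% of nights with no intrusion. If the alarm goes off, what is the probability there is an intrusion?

Let D = the rare event, + = positive/flagged.
P(D) = 1/2000
P(+|D) = 94/100 = 47/50
P(+|D') = 3/100
P(+) = P(+|D)P(D) + P(+|D')P(D')
     = \frac{47}{50} × \frac{1}{2000} + \frac{3}{100} × \frac{1999}{2000}
     = \frac{6091}{200000}
P(D|+) = P(+|D)P(D)/P(+) = \frac{94}{6091}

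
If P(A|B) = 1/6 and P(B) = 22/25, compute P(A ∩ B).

By definition, P(A|B) = P(A ∩ B) / P(B)
So P(A ∩ B) = P(A|B) × P(B)
= 1/6 × 22/25
= 11/75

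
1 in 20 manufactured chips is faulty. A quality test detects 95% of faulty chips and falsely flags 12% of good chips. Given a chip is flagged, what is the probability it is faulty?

Let D = the rare event, + = positive/flagged.
P(D) = 1/20
P(+|D) = 95/100 = 19/20
P(+|D') = 12/100 = 3/25
P(+) = P(+|D)P(D) + P(+|D')P(D')
     = \frac{19}{20} × \frac{1}{20} + \frac{3}{25} × \frac{19}{20}
     = \frac{323}{2000}
P(D|+) = P(+|D)P(D)/P(+) = \frac{5}{17}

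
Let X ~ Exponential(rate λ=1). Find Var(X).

For X ~ Exponential(rate λ=1):
Var(X) = 1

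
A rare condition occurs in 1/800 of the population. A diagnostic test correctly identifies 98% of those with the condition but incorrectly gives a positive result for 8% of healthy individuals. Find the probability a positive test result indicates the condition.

Let D = the rare event, + = positive/flagged.
P(D) = 1/800
P(+|D) = 98/100 = 49/50
P(+|D') = 8/100 = 2/25
P(+) = P(+|D)P(D) + P(+|D')P(D')
     = \frac{49}{50} × \frac{1}{800} + \frac{2}{25} × \frac{799}{800}
     = \frac{649}{8000}
P(D|+) = P(+|D)P(D)/P(+) = \frac{49}{3245}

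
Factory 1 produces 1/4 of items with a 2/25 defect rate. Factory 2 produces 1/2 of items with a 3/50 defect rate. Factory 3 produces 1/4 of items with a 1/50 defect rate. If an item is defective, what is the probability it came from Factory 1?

Using Bayes' theorem:
P(F1) = 1/4, P(D|F1) = 2/25
P(F2) = 1/2, P(D|F2) = 3/50
P(F3) = 1/4, P(D|F3) = 1/50
P(D) = P(D|F1)P(F1) + P(D|F2)P(F2) + P(D|F3)P(F3)
     = \frac{11}{200}
P(F1|D) = P(D|F1)P(F1) / P(D)
= \frac{4}{11}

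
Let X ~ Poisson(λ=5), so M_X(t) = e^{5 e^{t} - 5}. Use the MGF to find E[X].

To find E[X], compute M^(1)(0):
M^(1)(t) = 5 e^{t} e^{5 e^{t} - 5}
M^(1)(0) = 5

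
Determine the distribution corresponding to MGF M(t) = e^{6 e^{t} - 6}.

The MGF M(t) = e^{6 e^{t} - 6} is the standard form for the Poisson distribution.
Comparing with the known MGF formula identifies: Poisson(λ=6)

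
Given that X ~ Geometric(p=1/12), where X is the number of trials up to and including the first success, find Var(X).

For X ~ Geometric(p=1/12), where X is the number of trials up to and including the first success:
Var(X) = 132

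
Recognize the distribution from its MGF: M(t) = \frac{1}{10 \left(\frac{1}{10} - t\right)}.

The MGF M(t) = \frac{1}{10 \left(\frac{1}{10} - t\right)} is the standard form for the Exponential distribution.
Comparing with the known MGF formula identifies: Exponential(rate λ=1/10)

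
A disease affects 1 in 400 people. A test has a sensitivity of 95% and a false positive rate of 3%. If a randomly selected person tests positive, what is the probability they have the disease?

Let D = the rare event, + = positive/flagged.
P(D) = 1/400
P(+|D) = 95/100 = 19/20
P(+|D') = 3/100
P(+) = P(+|D)P(D) + P(+|D')P(D')
     = \frac{19}{20} × \frac{1}{400} + \frac{3}{100} × \frac{399}{400}
     = \frac{323}{10000}
P(D|+) = P(+|D)P(D)/P(+) = \frac{5}{68}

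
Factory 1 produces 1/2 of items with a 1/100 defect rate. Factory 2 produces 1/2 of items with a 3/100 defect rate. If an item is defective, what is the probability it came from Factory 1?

Using Bayes' theorem:
P(F1) = 1/2, P(D|F1) = 1/100
P(F2) = 1/2, P(D|F2) = 3/100
P(D) = P(D|F1)P(F1) + P(D|F2)P(F2)
     = \frac{1}{50}
P(F1|D) = P(D|F1)P(F1) / P(D)
= \frac{1}{4}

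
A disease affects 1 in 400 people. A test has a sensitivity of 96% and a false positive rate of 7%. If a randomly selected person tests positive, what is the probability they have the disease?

Let D = the rare event, + = positive/flagged.
P(D) = 1/400
P(+|D) = 96/100 = 24/25
P(+|D') = 7/100
P(+) = P(+|D)P(D) + P(+|D')P(D')
     = \frac{24}{25} × \frac{1}{400} + \frac{7}{100} × \frac{399}{400}
     = \frac{2889}{40000}
P(D|+) = P(+|D)P(D)/P(+) = \frac{32}{963}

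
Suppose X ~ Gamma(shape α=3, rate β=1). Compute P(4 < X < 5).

P(4 < X < 5) = ∫_{4}^{5} f(x) dx
where f(x) = \frac{x^{2} e^{- x}}{2}
= \frac{-37 + 26 e}{2 e^{5}}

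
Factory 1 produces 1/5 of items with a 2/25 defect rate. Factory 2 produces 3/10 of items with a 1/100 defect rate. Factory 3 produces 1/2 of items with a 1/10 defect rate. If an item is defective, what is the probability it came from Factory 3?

Using Bayes' theorem:
P(F1) = 1/5, P(D|F1) = 2/25
P(F2) = 3/10, P(D|F2) = 1/100
P(F3) = 1/2, P(D|F3) = 1/10
P(D) = P(D|F1)P(F1) + P(D|F2)P(F2) + P(D|F3)P(F3)
     = \frac{69}{1000}
P(F3|D) = P(D|F3)P(F3) / P(D)
= \frac{50}{69}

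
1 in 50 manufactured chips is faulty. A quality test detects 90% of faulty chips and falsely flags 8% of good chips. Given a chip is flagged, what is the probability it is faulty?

Let D = the rare event, + = positive/flagged.
P(D) = 1/50
P(+|D) = 90/100 = 9/10
P(+|D') = 8/100 = 2/25
P(+) = P(+|D)P(D) + P(+|D')P(D')
     = \frac{9}{10} × \frac{1}{50} + \frac{2}{25} × \frac{49}{50}
     = \frac{241}{2500}
P(D|+) = P(+|D)P(D)/P(+) = \frac{45}{241}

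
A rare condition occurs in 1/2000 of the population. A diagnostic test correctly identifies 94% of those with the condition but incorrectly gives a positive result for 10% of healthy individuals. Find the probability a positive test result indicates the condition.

Let D = the rare event, + = positive/flagged.
P(D) = 1/2000
P(+|D) = 94/100 = 47/50
P(+|D') = 10/100 = 1/10
P(+) = P(+|D)P(D) + P(+|D')P(D')
     = \frac{47}{50} × \frac{1}{2000} + \frac{1}{10} × \frac{1999}{2000}
     = \frac{5021}{50000}
P(D|+) = P(+|D)P(D)/P(+) = \frac{47}{10042}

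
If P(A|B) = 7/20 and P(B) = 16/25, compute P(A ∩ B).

By definition, P(A|B) = P(A ∩ B) / P(B)
So P(A ∩ B) = P(A|B) × P(B)
= 7/20 × 16/25
= 28/125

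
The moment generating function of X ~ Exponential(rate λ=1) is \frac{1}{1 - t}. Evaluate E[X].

To find E[X], compute M^(1)(0):
M^(1)(t) = \frac{1}{\left(1 - t\right)^{2}}
M^(1)(0) = 1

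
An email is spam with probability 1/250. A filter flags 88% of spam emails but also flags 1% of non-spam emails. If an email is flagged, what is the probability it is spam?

Let D = the rare event, + = positive/flagged.
P(D) = 1/250
P(+|D) = 88/100 = 22/25
P(+|D') = 1/100
P(+) = P(+|D)P(D) + P(+|D')P(D')
     = \frac{22}{25} × \frac{1}{250} + \frac{1}{100} × \frac{249}{250}
     = \frac{337}{25000}
P(D|+) = P(+|D)P(D)/P(+) = \frac{88}{337}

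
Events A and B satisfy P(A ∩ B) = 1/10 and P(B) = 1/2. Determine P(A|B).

P(A|B) = P(A ∩ B) / P(B)
= (1/10) / (1/2)
= 1/5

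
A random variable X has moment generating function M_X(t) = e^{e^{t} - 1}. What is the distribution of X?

The MGF M(t) = e^{e^{t} - 1} is the standard form for the Poisson distribution.
Comparing with the known MGF formula identifies: Poisson(λ=1)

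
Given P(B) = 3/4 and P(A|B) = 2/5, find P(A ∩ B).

By definition, P(A|B) = P(A ∩ B) / P(B)
So P(A ∩ B) = P(A|B) × P(B)
= 2/5 × 3/4
= 3/10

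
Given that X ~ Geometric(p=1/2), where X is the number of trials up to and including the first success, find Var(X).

For X ~ Geometric(p=1/2), where X is the number of trials up to and including the first success:
Var(X) = 2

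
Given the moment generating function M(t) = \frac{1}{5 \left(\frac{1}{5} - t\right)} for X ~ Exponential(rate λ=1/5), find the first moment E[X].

To find E[X], compute M^(1)(0):
M^(1)(t) = \frac{1}{5 \left(\frac{1}{5} - t\right)^{2}}
M^(1)(0) = 5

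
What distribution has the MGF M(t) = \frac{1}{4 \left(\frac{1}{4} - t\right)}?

The MGF M(t) = \frac{1}{4 \left(\frac{1}{4} - t\right)} is the standard form for the Exponential distribution.
Comparing with the known MGF formula identifies: Exponential(rate λ=1/4)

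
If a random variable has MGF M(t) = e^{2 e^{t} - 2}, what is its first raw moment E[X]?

To find E[X], compute M^(1)(0):
M^(1)(t) = 2 e^{t} e^{2 e^{t} - 2}
M^(1)(0) = 2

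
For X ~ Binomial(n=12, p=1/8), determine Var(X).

For X ~ Binomial(n=12, p=1/8):
Var(X) = \frac{21}{16}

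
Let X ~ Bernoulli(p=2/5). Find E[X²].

Using the identity E[X²] = Var(X) + (E[X])²:
E[X] = \frac{2}{5}
Var(X) = \frac{6}{25}
E[X²] = \frac{6}{25} + (\frac{2}{5})²
= \frac{2}{5}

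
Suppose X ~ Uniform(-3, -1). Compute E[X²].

Using the identity E[X²] = Var(X) + (E[X])²:
E[X] = -2
Var(X) = \frac{1}{3}
E[X²] = \frac{1}{3} + (-2)²
= \frac{13}{3}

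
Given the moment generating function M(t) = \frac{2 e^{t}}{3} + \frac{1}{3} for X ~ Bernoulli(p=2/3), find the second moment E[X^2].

To find E[X^2], compute M^(2)(0):
M^(1)(t) = \frac{2 e^{t}}{3}
M^(2)(t) = \frac{2 e^{t}}{3}
M^(2)(0) = \frac{2}{3}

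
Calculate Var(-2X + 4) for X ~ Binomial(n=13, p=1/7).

For X ~ Binomial(n=13, p=1/7):
Var(X) = \frac{78}{49}
Var(-2X + 4) = (-2)² × Var(X) = 4 × \frac{78}{49} = \frac{312}{49}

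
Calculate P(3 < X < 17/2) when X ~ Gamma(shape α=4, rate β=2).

P(3 < X < 17/2) = ∫_{3}^{17/2} f(x) dx
where f(x) = \frac{8 x^{3} e^{- 2 x}}{3}
= \frac{-2944 + 183 e^{11}}{3 e^{17}}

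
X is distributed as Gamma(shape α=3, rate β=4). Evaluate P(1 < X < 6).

P(1 < X < 6) = ∫_{1}^{6} f(x) dx
where f(x) = 32 x^{2} e^{- 4 x}
= \frac{-313 + 13 e^{20}}{e^{24}}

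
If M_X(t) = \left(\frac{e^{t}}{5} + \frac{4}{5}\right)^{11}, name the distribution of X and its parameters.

The MGF M(t) = \left(\frac{e^{t}}{5} + \frac{4}{5}\right)^{11} is the standard form for the Binomial distribution.
Comparing with the known MGF formula identifies: Binomial(n=11, p=1/5)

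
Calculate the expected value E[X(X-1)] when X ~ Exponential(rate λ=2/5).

E[X(X-1)] = E[X² - X] = E[X²] - E[X]
E[X] = \frac{5}{2}
E[X²] = Var(X) + (E[X])² = \frac{25}{4} + (\frac{5}{2})² = \frac{25}{2}
E[X(X-1)] = \frac{25}{2} - \frac{5}{2} = 10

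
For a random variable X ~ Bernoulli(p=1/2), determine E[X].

For X ~ Bernoulli(p=1/2), the expected value is:
E[X] = \frac{1}{2}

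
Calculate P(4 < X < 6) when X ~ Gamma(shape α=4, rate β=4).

P(4 < X < 6) = ∫_{4}^{6} f(x) dx
where f(x) = \frac{128 x^{3} e^{- 4 x}}{3}
= \frac{-7851 + 2483 e^{8}}{3 e^{24}}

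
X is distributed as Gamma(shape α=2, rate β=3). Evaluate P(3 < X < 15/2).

P(3 < X < 15/2) = ∫_{3}^{15/2} f(x) dx
where f(x) = 9 x e^{- 3 x}
= - \frac{47}{2 e^{\frac{45}{2}}} + \frac{10}{e^{9}}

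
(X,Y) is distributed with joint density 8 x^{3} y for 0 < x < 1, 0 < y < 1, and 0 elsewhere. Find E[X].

E[X] = ∫_0^1 ∫_0^1 x × f(x,y) dy dx
= ∫_0^1 ∫_0^1 x × (8 x^{3} y) dy dx
= \frac{4}{5}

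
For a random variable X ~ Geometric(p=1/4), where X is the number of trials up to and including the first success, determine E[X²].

Using the identity E[X²] = Var(X) + (E[X])²:
E[X] = 4
Var(X) = 12
E[X²] = 12 + (4)²
= 28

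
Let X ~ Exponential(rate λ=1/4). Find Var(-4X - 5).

For X ~ Exponential(rate λ=1/4):
Var(X) = 16
Var(-4X - 5) = (-4)² × Var(X) = 16 × 16 = 256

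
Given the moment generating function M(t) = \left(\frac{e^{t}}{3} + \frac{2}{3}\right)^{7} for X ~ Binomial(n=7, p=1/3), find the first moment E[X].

To find E[X], compute M^(1)(0):
M^(1)(t) = \frac{7 \left(\frac{e^{t}}{3} + \frac{2}{3}\right)^{6} e^{t}}{3}
M^(1)(0) = \frac{7}{3}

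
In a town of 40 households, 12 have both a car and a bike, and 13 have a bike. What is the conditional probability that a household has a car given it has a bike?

P(A ∩ B) = 12/40 = 3/10
P(B) = 13/40
P(A|B) = P(A ∩ B) / P(B) = (3/10) / (13/40) = 12/13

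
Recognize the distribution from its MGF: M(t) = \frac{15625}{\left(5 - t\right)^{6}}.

The MGF M(t) = \frac{15625}{\left(5 - t\right)^{6}} is the standard form for the Gamma distribution.
Comparing with the known MGF formula identifies: Gamma(shape α=6, rate β=5)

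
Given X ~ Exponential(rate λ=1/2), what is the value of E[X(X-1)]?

E[X(X-1)] = E[X² - X] = E[X²] - E[X]
E[X] = 2
E[X²] = Var(X) + (E[X])² = 4 + (2)² = 8
E[X(X-1)] = 8 - 2 = 6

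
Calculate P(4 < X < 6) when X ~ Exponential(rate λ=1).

P(4 < X < 6) = ∫_{4}^{6} f(x) dx
where f(x) = e^{- x}
= - \frac{1 - e^{2}}{e^{6}}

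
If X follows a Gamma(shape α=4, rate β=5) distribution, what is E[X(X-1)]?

E[X(X-1)] = E[X² - X] = E[X²] - E[X]
E[X] = \frac{4}{5}
E[X²] = Var(X) + (E[X])² = \frac{4}{25} + (\frac{4}{5})² = \frac{4}{5}
E[X(X-1)] = \frac{4}{5} - \frac{4}{5} = 0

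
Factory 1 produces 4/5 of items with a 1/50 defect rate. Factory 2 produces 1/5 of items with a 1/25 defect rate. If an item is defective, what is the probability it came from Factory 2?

Using Bayes' theorem:
P(F1) = 4/5, P(D|F1) = 1/50
P(F2) = 1/5, P(D|F2) = 1/25
P(D) = P(D|F1)P(F1) + P(D|F2)P(F2)
     = \frac{3}{125}
P(F2|D) = P(D|F2)P(F2) / P(D)
= \frac{1}{3}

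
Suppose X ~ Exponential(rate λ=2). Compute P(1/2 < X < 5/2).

P(1/2 < X < 5/2) = ∫_{1/2}^{5/2} f(x) dx
where f(x) = 2 e^{- 2 x}
= - \frac{1 - e^{4}}{e^{5}}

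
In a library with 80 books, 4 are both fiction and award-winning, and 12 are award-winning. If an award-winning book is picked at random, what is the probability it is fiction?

P(A ∩ B) = 4/80 = 1/20
P(B) = 12/80 = 3/20
P(A|B) = P(A ∩ B) / P(B) = (1/20) / (3/20) = 1/3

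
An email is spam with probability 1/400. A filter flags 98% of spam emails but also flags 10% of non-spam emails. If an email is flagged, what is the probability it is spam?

Let D = the rare event, + = positive/flagged.
P(D) = 1/400
P(+|D) = 98/100 = 49/50
P(+|D') = 10/100 = 1/10
P(+) = P(+|D)P(D) + P(+|D')P(D')
     = \frac{49}{50} × \frac{1}{400} + \frac{1}{10} × \frac{399}{400}
     = \frac{511}{5000}
P(D|+) = P(+|D)P(D)/P(+) = \frac{7}{292}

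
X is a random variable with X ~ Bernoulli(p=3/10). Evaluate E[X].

For X ~ Bernoulli(p=3/10), the expected value is:
E[X] = \frac{3}{10}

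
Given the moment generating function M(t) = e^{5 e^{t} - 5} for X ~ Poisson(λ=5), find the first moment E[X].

To find E[X], compute M^(1)(0):
M^(1)(t) = 5 e^{t} e^{5 e^{t} - 5}
M^(1)(0) = 5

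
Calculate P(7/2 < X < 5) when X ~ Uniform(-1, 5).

P(7/2 < X < 5) = ∫_{7/2}^{5} f(x) dx
where f(x) = \frac{1}{6}
= \frac{1}{4}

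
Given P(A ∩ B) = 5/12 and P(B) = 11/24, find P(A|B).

P(A|B) = P(A ∩ B) / P(B)
= (5/12) / (11/24)
= 10/11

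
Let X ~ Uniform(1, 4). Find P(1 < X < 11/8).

P(1 < X < 11/8) = ∫_{1}^{11/8} f(x) dx
where f(x) = \frac{1}{3}
= \frac{1}{8}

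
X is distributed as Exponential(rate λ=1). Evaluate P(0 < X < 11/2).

P(0 < X < 11/2) = ∫_{0}^{11/2} f(x) dx
where f(x) = e^{- x}
= 1 - e^{- \frac{11}{2}}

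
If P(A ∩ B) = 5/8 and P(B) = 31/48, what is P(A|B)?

P(A|B) = P(A ∩ B) / P(B)
= (5/8) / (31/48)
= 30/31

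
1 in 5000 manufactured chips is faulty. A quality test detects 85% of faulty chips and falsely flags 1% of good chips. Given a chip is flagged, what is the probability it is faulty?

Let D = the rare event, + = positive/flagged.
P(D) = 1/5000
P(+|D) = 85/100 = 17/20
P(+|D') = 1/100
P(+) = P(+|D)P(D) + P(+|D')P(D')
     = \frac{17}{20} × \frac{1}{5000} + \frac{1}{100} × \frac{4999}{5000}
     = \frac{1271}{125000}
P(D|+) = P(+|D)P(D)/P(+) = \frac{85}{5084}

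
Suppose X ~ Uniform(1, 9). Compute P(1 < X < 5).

P(1 < X < 5) = ∫_{1}^{5} f(x) dx
where f(x) = \frac{1}{8}
= \frac{1}{2}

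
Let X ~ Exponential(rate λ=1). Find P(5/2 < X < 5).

P(5/2 < X < 5) = ∫_{5/2}^{5} f(x) dx
where f(x) = e^{- x}
= - \frac{1}{e^{5}} + e^{- \frac{5}{2}}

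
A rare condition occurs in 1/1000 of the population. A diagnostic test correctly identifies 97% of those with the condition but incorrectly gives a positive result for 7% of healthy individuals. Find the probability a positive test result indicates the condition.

Let D = the rare event, + = positive/flagged.
P(D) = 1/1000
P(+|D) = 97/100
P(+|D') = 7/100
P(+) = P(+|D)P(D) + P(+|D')P(D')
     = \frac{97}{100} × \frac{1}{1000} + \frac{7}{100} × \frac{999}{1000}
     = \frac{709}{10000}
P(D|+) = P(+|D)P(D)/P(+) = \frac{97}{7090}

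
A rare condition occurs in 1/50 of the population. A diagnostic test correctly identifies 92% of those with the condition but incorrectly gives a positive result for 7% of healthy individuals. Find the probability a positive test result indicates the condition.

Let D = the rare event, + = positive/flagged.
P(D) = 1/50
P(+|D) = 92/100 = 23/25
P(+|D') = 7/100
P(+) = P(+|D)P(D) + P(+|D')P(D')
     = \frac{23}{25} × \frac{1}{50} + \frac{7}{100} × \frac{49}{50}
     = \frac{87}{1000}
P(D|+) = P(+|D)P(D)/P(+) = \frac{92}{435}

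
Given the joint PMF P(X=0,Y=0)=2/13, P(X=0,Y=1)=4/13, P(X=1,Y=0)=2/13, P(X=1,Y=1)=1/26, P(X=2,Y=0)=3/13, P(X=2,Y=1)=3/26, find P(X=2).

P(X=2) = P(X=2,Y=0) + P(X=2,Y=1)
= 3/13 + 3/26
= 9/26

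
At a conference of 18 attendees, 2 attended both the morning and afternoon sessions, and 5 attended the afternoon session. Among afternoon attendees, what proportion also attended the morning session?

P(A ∩ B) = 2/18 = 1/9
P(B) = 5/18
P(A|B) = P(A ∩ B) / P(B) = (1/9) / (5/18) = 2/5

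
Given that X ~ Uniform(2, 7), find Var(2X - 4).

For X ~ Uniform(2, 7):
Var(X) = \frac{25}{12}
Var(2X - 4) = (2)² × Var(X) = 4 × \frac{25}{12} = \frac{25}{3}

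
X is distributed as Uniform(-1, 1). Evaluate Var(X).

For X ~ Uniform(-1, 1):
Var(X) = \frac{1}{3}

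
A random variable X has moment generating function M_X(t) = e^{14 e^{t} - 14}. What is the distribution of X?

The MGF M(t) = e^{14 e^{t} - 14} is the standard form for the Poisson distribution.
Comparing with the known MGF formula identifies: Poisson(λ=14)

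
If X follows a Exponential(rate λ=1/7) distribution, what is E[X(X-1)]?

E[X(X-1)] = E[X² - X] = E[X²] - E[X]
E[X] = 7
E[X²] = Var(X) + (E[X])² = 49 + (7)² = 98
E[X(X-1)] = 98 - 7 = 91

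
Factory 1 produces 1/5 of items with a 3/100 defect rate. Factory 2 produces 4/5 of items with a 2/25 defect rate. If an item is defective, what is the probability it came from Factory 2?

Using Bayes' theorem:
P(F1) = 1/5, P(D|F1) = 3/100
P(F2) = 4/5, P(D|F2) = 2/25
P(D) = P(D|F1)P(F1) + P(D|F2)P(F2)
     = \frac{7}{100}
P(F2|D) = P(D|F2)P(F2) / P(D)
= \frac{32}{35}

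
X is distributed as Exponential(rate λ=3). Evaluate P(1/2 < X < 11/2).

P(1/2 < X < 11/2) = ∫_{1/2}^{11/2} f(x) dx
where f(x) = 3 e^{- 3 x}
= - \frac{1 - e^{15}}{e^{\frac{33}{2}}}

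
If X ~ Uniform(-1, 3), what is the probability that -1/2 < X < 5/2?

P(-1/2 < X < 5/2) = ∫_{-1/2}^{5/2} f(x) dx
where f(x) = \frac{1}{4}
= \frac{3}{4}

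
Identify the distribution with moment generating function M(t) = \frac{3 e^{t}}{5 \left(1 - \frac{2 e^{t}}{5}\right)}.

The MGF M(t) = \frac{3 e^{t}}{5 \left(1 - \frac{2 e^{t}}{5}\right)} is the standard form for the Geometric distribution.
Comparing with the known MGF formula identifies: Geometric(p=3/5), X = trial number of first success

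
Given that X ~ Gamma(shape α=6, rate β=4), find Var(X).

For X ~ Gamma(shape α=6, rate β=4):
Var(X) = \frac{3}{8}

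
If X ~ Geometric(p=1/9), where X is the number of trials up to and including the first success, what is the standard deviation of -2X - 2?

For X ~ Geometric(p=1/9), where X is the number of trials up to and including the first success:
Var(X) = 72
SD(X) = √(Var(X)) = √(72) = 6 \sqrt{2}
SD(-2X - 2) = |-2| × SD(X) = 2 × 6 \sqrt{2} = 12 \sqrt{2}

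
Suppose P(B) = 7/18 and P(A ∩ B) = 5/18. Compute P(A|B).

P(A|B) = P(A ∩ B) / P(B)
= (5/18) / (7/18)
= 5/7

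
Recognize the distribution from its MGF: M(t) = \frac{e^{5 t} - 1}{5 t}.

The MGF M(t) = \frac{e^{5 t} - 1}{5 t} is the standard form for the Uniform distribution.
Comparing with the known MGF formula identifies: Uniform(0, 5)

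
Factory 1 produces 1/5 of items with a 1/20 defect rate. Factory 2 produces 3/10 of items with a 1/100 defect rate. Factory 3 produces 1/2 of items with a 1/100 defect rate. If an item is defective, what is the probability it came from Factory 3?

Using Bayes' theorem:
P(F1) = 1/5, P(D|F1) = 1/20
P(F2) = 3/10, P(D|F2) = 1/100
P(F3) = 1/2, P(D|F3) = 1/100
P(D) = P(D|F1)P(F1) + P(D|F2)P(F2) + P(D|F3)P(F3)
     = \frac{9}{500}
P(F3|D) = P(D|F3)P(F3) / P(D)
= \frac{5}{18}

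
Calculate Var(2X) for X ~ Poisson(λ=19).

For X ~ Poisson(λ=19):
Var(X) = 19
Var(2X) = (2)² × Var(X) = 4 × 19 = 76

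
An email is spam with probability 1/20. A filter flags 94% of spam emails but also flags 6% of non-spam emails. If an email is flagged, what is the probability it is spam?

Let D = the rare event, + = positive/flagged.
P(D) = 1/20
P(+|D) = 94/100 = 47/50
P(+|D') = 6/100 = 3/50
P(+) = P(+|D)P(D) + P(+|D')P(D')
     = \frac{47}{50} × \frac{1}{20} + \frac{3}{50} × \frac{19}{20}
     = \frac{13}{125}
P(D|+) = P(+|D)P(D)/P(+) = \frac{47}{104}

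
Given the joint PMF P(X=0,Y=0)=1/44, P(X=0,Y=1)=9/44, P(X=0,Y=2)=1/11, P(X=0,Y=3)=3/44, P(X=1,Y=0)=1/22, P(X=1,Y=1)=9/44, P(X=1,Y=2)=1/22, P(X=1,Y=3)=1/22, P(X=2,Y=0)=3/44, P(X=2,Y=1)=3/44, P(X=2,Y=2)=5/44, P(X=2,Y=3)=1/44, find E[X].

First find marginal of X:
P(X=0) = 17/44
P(X=1) = 15/44
P(X=2) = 3/11
E[X] = 0 × 17/44 + 1 × 15/44 + 2 × 3/11 = 39/44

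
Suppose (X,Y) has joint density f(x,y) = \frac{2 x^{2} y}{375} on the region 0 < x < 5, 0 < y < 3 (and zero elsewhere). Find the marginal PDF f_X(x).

f_X(x) = ∫_0^3 f(x,y) dy
= ∫_0^3 \frac{2 x^{2} y}{375} dy
= \frac{3 x^{2}}{125} for 0 < x < 5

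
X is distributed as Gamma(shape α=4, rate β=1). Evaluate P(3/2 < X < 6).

P(3/2 < X < 6) = ∫_{3/2}^{6} f(x) dx
where f(x) = \frac{x^{3} e^{- x}}{6}
= - \frac{61}{e^{6}} + \frac{67}{16 e^{\frac{3}{2}}}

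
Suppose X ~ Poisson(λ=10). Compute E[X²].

Using the identity E[X²] = Var(X) + (E[X])²:
E[X] = 10
Var(X) = 10
E[X²] = 10 + (10)²
= 110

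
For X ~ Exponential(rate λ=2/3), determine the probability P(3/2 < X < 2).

P(3/2 < X < 2) = ∫_{3/2}^{2} f(x) dx
where f(x) = \frac{2 e^{- \frac{2 x}{3}}}{3}
= - \frac{1}{e^{\frac{4}{3}}} + e^{-1}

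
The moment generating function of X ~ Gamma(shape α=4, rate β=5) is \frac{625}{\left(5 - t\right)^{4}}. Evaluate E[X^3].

To find E[X^3], compute M^(3)(0):
M^(1)(t) = \frac{2500}{\left(5 - t\right)^{5}}
M^(2)(t) = \frac{12500}{\left(5 - t\right)^{6}}
M^(3)(t) = \frac{75000}{\left(5 - t\right)^{7}}
M^(3)(0) = \frac{24}{25}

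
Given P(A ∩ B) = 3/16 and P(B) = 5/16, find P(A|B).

P(A|B) = P(A ∩ B) / P(B)
= (3/16) / (5/16)
= 3/5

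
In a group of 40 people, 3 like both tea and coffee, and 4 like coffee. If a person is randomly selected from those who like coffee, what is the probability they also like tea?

P(A ∩ B) = 3/40
P(B) = 4/40 = 1/10
P(A|B) = P(A ∩ B) / P(B) = (3/40) / (1/10) = 3/4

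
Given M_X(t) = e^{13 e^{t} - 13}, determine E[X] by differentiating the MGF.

To find E[X], compute M^(1)(0):
M^(1)(t) = 13 e^{t} e^{13 e^{t} - 13}
M^(1)(0) = 13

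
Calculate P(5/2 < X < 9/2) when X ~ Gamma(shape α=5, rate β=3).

P(5/2 < X < 9/2) = ∫_{5/2}^{9/2} f(x) dx
where f(x) = \frac{81 x^{4} e^{- 3 x}}{8}
= \frac{-243155 + 30563 e^{6}}{128 e^{\frac{27}{2}}}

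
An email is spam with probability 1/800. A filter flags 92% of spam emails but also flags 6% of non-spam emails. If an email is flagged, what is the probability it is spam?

Let D = the rare event, + = positive/flagged.
P(D) = 1/800
P(+|D) = 92/100 = 23/25
P(+|D') = 6/100 = 3/50
P(+) = P(+|D)P(D) + P(+|D')P(D')
     = \frac{23}{25} × \frac{1}{800} + \frac{3}{50} × \frac{799}{800}
     = \frac{2443}{40000}
P(D|+) = P(+|D)P(D)/P(+) = \frac{46}{2443}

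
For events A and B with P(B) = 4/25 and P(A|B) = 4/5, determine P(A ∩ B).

By definition, P(A|B) = P(A ∩ B) / P(B)
So P(A ∩ B) = P(A|B) × P(B)
= 4/5 × 4/25
= 16/125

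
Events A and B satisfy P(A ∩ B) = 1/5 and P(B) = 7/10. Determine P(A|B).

P(A|B) = P(A ∩ B) / P(B)
= (1/5) / (7/10)
= 2/7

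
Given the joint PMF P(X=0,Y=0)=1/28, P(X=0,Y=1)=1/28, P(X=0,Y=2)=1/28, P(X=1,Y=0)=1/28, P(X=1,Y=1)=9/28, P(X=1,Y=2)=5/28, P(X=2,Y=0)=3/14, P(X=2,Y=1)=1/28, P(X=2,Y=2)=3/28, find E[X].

First find marginal of X:
P(X=0) = 3/28
P(X=1) = 15/28
P(X=2) = 5/14
E[X] = 0 × 3/28 + 1 × 15/28 + 2 × 5/14 = 5/4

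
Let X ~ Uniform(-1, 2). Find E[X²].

Using the identity E[X²] = Var(X) + (E[X])²:
E[X] = \frac{1}{2}
Var(X) = \frac{3}{4}
E[X²] = \frac{3}{4} + (\frac{1}{2})²
= 1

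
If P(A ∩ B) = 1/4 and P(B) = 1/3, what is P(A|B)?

P(A|B) = P(A ∩ B) / P(B)
= (1/4) / (1/3)
= 3/4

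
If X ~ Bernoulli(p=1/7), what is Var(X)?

For X ~ Bernoulli(p=1/7):
Var(X) = \frac{6}{49}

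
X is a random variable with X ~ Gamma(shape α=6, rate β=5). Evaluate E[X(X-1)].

E[X(X-1)] = E[X² - X] = E[X²] - E[X]
E[X] = \frac{6}{5}
E[X²] = Var(X) + (E[X])² = \frac{6}{25} + (\frac{6}{5})² = \frac{42}{25}
E[X(X-1)] = \frac{42}{25} - \frac{6}{5} = \frac{12}{25}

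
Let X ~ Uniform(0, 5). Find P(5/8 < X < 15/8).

P(5/8 < X < 15/8) = ∫_{5/8}^{15/8} f(x) dx
where f(x) = \frac{1}{5}
= \frac{1}{4}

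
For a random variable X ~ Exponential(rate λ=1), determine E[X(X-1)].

E[X(X-1)] = E[X² - X] = E[X²] - E[X]
E[X] = 1
E[X²] = Var(X) + (E[X])² = 1 + (1)² = 2
E[X(X-1)] = 2 - 1 = 1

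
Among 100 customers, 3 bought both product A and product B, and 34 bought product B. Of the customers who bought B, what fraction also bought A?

P(A ∩ B) = 3/100
P(B) = 34/100 = 17/50
P(A|B) = P(A ∩ B) / P(B) = (3/100) / (17/50) = 3/34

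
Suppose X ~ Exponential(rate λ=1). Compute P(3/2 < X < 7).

P(3/2 < X < 7) = ∫_{3/2}^{7} f(x) dx
where f(x) = e^{- x}
= - \frac{1}{e^{7}} + e^{- \frac{3}{2}}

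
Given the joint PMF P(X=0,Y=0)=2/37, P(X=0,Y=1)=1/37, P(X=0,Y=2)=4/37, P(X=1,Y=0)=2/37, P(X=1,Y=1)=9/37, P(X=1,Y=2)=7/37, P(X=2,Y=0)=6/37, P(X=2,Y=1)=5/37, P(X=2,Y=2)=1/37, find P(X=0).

P(X=0) = P(X=0,Y=0) + P(X=0,Y=1) + P(X=0,Y=2)
= 2/37 + 1/37 + 4/37
= 7/37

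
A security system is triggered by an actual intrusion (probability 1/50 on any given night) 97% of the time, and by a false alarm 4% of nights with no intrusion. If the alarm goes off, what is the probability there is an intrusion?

Let D = the rare event, + = positive/flagged.
P(D) = 1/50
P(+|D) = 97/100
P(+|D') = 4/100 = 1/25
P(+) = P(+|D)P(D) + P(+|D')P(D')
     = \frac{97}{100} × \frac{1}{50} + \frac{1}{25} × \frac{49}{50}
     = \frac{293}{5000}
P(D|+) = P(+|D)P(D)/P(+) = \frac{97}{293}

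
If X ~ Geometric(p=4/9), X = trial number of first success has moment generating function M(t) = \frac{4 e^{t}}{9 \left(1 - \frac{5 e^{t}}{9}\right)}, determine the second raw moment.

To find E[X^2], compute M^(2)(0):
M^(1)(t) = \frac{4 e^{t}}{9 \left(1 - \frac{5 e^{t}}{9}\right)} + \frac{20 e^{2 t}}{81 \left(1 - \frac{5 e^{t}}{9}\right)^{2}}
M^(2)(t) = \frac{4 e^{t}}{9 \left(1 - \frac{5 e^{t}}{9}\right)} + \frac{20 e^{2 t}}{27 \left(1 - \frac{5 e^{t}}{9}\right)^{2}} + \frac{200 e^{3 t}}{729 \left(1 - \frac{5 e^{t}}{9}\right)^{3}}
M^(2)(0) = \frac{63}{8}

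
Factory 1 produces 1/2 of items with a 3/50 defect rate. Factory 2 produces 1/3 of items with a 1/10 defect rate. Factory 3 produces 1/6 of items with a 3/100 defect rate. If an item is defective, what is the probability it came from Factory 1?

Using Bayes' theorem:
P(F1) = 1/2, P(D|F1) = 3/50
P(F2) = 1/3, P(D|F2) = 1/10
P(F3) = 1/6, P(D|F3) = 3/100
P(D) = P(D|F1)P(F1) + P(D|F2)P(F2) + P(D|F3)P(F3)
     = \frac{41}{600}
P(F1|D) = P(D|F1)P(F1) / P(D)
= \frac{18}{41}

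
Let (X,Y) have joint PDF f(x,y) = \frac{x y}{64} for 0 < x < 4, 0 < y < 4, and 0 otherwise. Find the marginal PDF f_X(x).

f_X(x) = ∫_0^4 f(x,y) dy
= ∫_0^4 \frac{x y}{64} dy
= \frac{x}{8} for 0 < x < 4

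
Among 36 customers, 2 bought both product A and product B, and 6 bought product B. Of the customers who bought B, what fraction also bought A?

P(A ∩ B) = 2/36 = 1/18
P(B) = 6/36 = 1/6
P(A|B) = P(A ∩ B) / P(B) = (1/18) / (1/6) = 1/3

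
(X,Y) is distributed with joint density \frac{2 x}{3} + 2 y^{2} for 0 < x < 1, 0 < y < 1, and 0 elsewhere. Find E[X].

E[X] = ∫_0^1 ∫_0^1 x × f(x,y) dy dx
= ∫_0^1 ∫_0^1 x × (\frac{2 x}{3} + 2 y^{2}) dy dx
= \frac{5}{9}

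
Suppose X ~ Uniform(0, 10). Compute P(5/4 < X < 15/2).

P(5/4 < X < 15/2) = ∫_{5/4}^{15/2} f(x) dx
where f(x) = \frac{1}{10}
= \frac{5}{8}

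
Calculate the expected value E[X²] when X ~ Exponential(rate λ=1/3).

Using the identity E[X²] = Var(X) + (E[X])²:
E[X] = 3
Var(X) = 9
E[X²] = 9 + (3)²
= 18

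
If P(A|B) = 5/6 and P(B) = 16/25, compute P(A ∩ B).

By definition, P(A|B) = P(A ∩ B) / P(B)
So P(A ∩ B) = P(A|B) × P(B)
= 5/6 × 16/25
= 8/15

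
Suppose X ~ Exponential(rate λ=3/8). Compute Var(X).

For X ~ Exponential(rate λ=3/8):
Var(X) = \frac{64}{9}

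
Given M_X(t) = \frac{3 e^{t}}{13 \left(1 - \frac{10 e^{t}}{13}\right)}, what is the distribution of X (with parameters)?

The MGF M(t) = \frac{3 e^{t}}{13 \left(1 - \frac{10 e^{t}}{13}\right)} is the standard form for the Geometric distribution.
Comparing with the known MGF formula identifies: Geometric(p=3/13), X = trial number of first success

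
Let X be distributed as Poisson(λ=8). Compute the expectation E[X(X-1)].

E[X(X-1)] = E[X² - X] = E[X²] - E[X]
E[X] = 8
E[X²] = Var(X) + (E[X])² = 8 + (8)² = 72
E[X(X-1)] = 72 - 8 = 64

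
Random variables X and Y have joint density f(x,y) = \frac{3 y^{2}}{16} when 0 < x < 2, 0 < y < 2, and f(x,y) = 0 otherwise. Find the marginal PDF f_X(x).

f_X(x) = ∫_0^2 f(x,y) dy
= ∫_0^2 \frac{3 y^{2}}{16} dy
= \frac{1}{2} for 0 < x < 2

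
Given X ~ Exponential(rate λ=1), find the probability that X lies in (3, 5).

P(3 < X < 5) = ∫_{3}^{5} f(x) dx
where f(x) = e^{- x}
= - \frac{1 - e^{2}}{e^{5}}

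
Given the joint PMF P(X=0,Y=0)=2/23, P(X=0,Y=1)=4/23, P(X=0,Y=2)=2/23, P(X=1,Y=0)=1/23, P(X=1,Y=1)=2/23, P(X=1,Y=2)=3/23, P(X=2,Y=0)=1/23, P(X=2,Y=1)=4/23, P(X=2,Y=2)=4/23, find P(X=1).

P(X=1) = P(X=1,Y=0) + P(X=1,Y=1) + P(X=1,Y=2)
= 1/23 + 2/23 + 3/23
= 6/23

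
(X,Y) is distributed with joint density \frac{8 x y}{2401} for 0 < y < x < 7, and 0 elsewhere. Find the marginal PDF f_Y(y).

f_Y(y) = ∫_y^7 \frac{8 x y}{2401} dx = \frac{4 y \left(49 - y^{2}\right)}{2401}
for 0 < y < 7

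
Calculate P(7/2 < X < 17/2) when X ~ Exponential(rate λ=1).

P(7/2 < X < 17/2) = ∫_{7/2}^{17/2} f(x) dx
where f(x) = e^{- x}
= - \frac{1 - e^{5}}{e^{\frac{17}{2}}}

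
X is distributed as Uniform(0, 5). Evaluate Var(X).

For X ~ Uniform(0, 5):
Var(X) = \frac{25}{12}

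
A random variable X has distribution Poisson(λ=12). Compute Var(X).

For X ~ Poisson(λ=12):
Var(X) = 12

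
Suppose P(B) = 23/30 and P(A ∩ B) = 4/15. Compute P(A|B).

P(A|B) = P(A ∩ B) / P(B)
= (4/15) / (23/30)
= 8/23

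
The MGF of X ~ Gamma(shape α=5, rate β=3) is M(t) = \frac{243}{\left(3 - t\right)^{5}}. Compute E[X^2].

To find E[X^2], compute M^(2)(0):
M^(1)(t) = \frac{1215}{\left(3 - t\right)^{6}}
M^(2)(t) = \frac{7290}{\left(3 - t\right)^{7}}
M^(2)(0) = \frac{10}{3}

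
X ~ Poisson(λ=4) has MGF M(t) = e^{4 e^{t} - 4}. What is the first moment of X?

To find E[X], compute M^(1)(0):
M^(1)(t) = 4 e^{t} e^{4 e^{t} - 4}
M^(1)(0) = 4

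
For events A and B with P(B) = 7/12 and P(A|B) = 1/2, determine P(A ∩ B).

By definition, P(A|B) = P(A ∩ B) / P(B)
So P(A ∩ B) = P(A|B) × P(B)
= 1/2 × 7/12
= 7/24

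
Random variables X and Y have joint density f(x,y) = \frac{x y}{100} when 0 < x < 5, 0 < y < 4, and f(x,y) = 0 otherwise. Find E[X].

f_X(x) = ∫_0^4 \frac{x y}{100} dy = \frac{2 x}{25}
E[X] = ∫_0^5 x × (\frac{2 x}{25}) dx = \frac{10}{3}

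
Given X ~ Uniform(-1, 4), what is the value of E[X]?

For X ~ Uniform(-1, 4), the expected value is:
E[X] = \frac{3}{2}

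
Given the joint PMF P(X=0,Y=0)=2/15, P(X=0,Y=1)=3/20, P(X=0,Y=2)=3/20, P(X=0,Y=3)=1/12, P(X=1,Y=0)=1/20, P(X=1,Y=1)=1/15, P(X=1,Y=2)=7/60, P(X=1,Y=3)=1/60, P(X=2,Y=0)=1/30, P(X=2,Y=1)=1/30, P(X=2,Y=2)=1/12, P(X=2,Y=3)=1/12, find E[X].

First find marginal of X:
P(X=0) = 31/60
P(X=1) = 1/4
P(X=2) = 7/30
E[X] = 0 × 31/60 + 1 × 1/4 + 2 × 7/30 = 43/60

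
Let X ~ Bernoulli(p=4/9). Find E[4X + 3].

For X ~ Bernoulli(p=4/9):
E[X] = \frac{4}{9}
E[4X + 3] = 4 × E[X] + 3 = \frac{43}{9}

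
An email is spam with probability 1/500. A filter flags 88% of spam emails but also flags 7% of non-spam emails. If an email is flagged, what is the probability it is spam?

Let D = the rare event, + = positive/flagged.
P(D) = 1/500
P(+|D) = 88/100 = 22/25
P(+|D') = 7/100
P(+) = P(+|D)P(D) + P(+|D')P(D')
     = \frac{22}{25} × \frac{1}{500} + \frac{7}{100} × \frac{499}{500}
     = \frac{3581}{50000}
P(D|+) = P(+|D)P(D)/P(+) = \frac{88}{3581}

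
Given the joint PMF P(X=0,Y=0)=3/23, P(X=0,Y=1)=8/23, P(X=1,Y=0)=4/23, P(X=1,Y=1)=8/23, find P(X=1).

P(X=1) = P(X=1,Y=0) + P(X=1,Y=1)
= 4/23 + 8/23
= 12/23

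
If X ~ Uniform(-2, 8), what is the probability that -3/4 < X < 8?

P(-3/4 < X < 8) = ∫_{-3/4}^{8} f(x) dx
where f(x) = \frac{1}{10}
= \frac{7}{8}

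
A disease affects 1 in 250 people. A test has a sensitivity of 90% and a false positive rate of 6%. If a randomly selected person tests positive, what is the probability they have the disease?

Let D = the rare event, + = positive/flagged.
P(D) = 1/250
P(+|D) = 90/100 = 9/10
P(+|D') = 6/100 = 3/50
P(+) = P(+|D)P(D) + P(+|D')P(D')
     = \frac{9}{10} × \frac{1}{250} + \frac{3}{50} × \frac{249}{250}
     = \frac{198}{3125}
P(D|+) = P(+|D)P(D)/P(+) = \frac{5}{88}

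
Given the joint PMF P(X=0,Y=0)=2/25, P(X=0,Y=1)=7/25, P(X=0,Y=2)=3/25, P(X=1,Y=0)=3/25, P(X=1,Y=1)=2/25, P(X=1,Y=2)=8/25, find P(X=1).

P(X=1) = P(X=1,Y=0) + P(X=1,Y=1) + P(X=1,Y=2)
= 3/25 + 2/25 + 8/25
= 13/25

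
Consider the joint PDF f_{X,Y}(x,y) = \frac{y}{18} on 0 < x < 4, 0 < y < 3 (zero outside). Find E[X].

f_X(x) = ∫_0^3 \frac{y}{18} dy = \frac{1}{4}
E[X] = ∫_0^4 x × (\frac{1}{4}) dx = 2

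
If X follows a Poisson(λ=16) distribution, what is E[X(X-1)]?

E[X(X-1)] = E[X² - X] = E[X²] - E[X]
E[X] = 16
E[X²] = Var(X) + (E[X])² = 16 + (16)² = 272
E[X(X-1)] = 272 - 16 = 256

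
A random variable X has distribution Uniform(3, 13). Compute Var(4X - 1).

For X ~ Uniform(3, 13):
Var(X) = \frac{25}{3}
Var(4X - 1) = (4)² × Var(X) = 16 × \frac{25}{3} = \frac{400}{3}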